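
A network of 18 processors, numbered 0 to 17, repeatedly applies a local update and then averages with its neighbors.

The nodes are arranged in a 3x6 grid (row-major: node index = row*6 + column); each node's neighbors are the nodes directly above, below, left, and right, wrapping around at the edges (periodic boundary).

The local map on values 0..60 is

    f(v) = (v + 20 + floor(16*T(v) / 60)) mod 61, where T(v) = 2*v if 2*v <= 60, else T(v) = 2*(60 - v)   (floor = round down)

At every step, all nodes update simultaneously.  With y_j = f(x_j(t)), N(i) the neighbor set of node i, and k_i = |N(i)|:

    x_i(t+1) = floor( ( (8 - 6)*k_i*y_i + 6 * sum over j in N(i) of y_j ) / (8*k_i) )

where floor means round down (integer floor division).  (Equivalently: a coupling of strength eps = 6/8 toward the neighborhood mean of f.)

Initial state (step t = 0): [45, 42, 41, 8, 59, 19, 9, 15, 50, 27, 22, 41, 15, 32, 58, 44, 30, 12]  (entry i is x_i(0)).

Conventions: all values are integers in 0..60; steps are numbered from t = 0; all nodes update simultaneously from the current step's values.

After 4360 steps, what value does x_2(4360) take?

Simulating step by step:
t=0: [45, 42, 41, 8, 59, 19, 9, 15, 50, 27, 22, 41, 15, 32, 58, 44, 30, 12]
t=1: [28, 15, 16, 15, 30, 26, 28, 22, 16, 20, 19, 34, 27, 22, 12, 13, 23, 29]
t=2: [19, 39, 42, 36, 39, 17, 11, 39, 45, 45, 34, 22, 10, 38, 43, 44, 31, 23]
t=3: [35, 16, 9, 9, 14, 42, 36, 14, 10, 9, 16, 40, 36, 14, 10, 9, 16, 39]
t=4: [14, 33, 35, 34, 34, 14, 13, 34, 35, 35, 34, 15, 13, 34, 35, 35, 34, 15]
t=5: [33, 12, 6, 6, 12, 35, 33, 12, 6, 6, 13, 34, 33, 12, 6, 6, 13, 34]
t=6: [12, 30, 30, 30, 30, 12, 12, 30, 30, 30, 30, 12, 12, 30, 30, 30, 30, 12]
t=7: [31, 11, 5, 5, 11, 31, 31, 11, 5, 5, 11, 31, 31, 11, 5, 5, 11, 31]
t=8: [10, 28, 28, 28, 28, 10, 10, 28, 28, 28, 28, 10, 10, 28, 28, 28, 28, 10]
t=9: [28, 7, 1, 1, 7, 28, 28, 7, 1, 1, 7, 28, 28, 7, 1, 1, 7, 28]
t=10: [6, 22, 22, 22, 22, 6, 6, 22, 22, 22, 22, 6, 6, 22, 22, 22, 22, 6]
t=11: [33, 48, 53, 53, 48, 33, 33, 48, 53, 53, 48, 33, 33, 48, 53, 53, 48, 33]
t=12: [7, 12, 14, 14, 12, 7, 7, 12, 14, 14, 12, 7, 7, 12, 14, 14, 12, 7]
t=13: [31, 37, 40, 40, 37, 31, 31, 37, 40, 40, 37, 31, 31, 37, 40, 40, 37, 31]
t=14: [5, 7, 8, 8, 7, 5, 5, 7, 8, 8, 7, 5, 5, 7, 8, 8, 7, 5]
t=15: [27, 29, 31, 31, 29, 27, 27, 29, 31, 31, 29, 27, 27, 29, 31, 31, 29, 27]
t=16: [0, 2, 4, 4, 2, 0, 0, 2, 4, 4, 2, 0, 0, 2, 4, 4, 2, 0]
t=17: [20, 23, 25, 25, 23, 20, 20, 23, 25, 25, 23, 20, 20, 23, 25, 25, 23, 20]
t=18: [50, 54, 57, 57, 54, 50, 50, 54, 57, 57, 54, 50, 50, 54, 57, 57, 54, 50]
t=19: [14, 15, 16, 16, 15, 14, 14, 15, 16, 16, 15, 14, 14, 15, 16, 16, 15, 14]
t=20: [41, 42, 43, 43, 42, 41, 41, 42, 43, 43, 42, 41, 41, 42, 43, 43, 42, 41]
t=21: [10, 10, 10, 10, 10, 10, 10, 10, 10, 10, 10, 10, 10, 10, 10, 10, 10, 10]
t=22: [35, 35, 35, 35, 35, 35, 35, 35, 35, 35, 35, 35, 35, 35, 35, 35, 35, 35]
t=23: [7, 7, 7, 7, 7, 7, 7, 7, 7, 7, 7, 7, 7, 7, 7, 7, 7, 7]
t=24: [30, 30, 30, 30, 30, 30, 30, 30, 30, 30, 30, 30, 30, 30, 30, 30, 30, 30]
t=25: [5, 5, 5, 5, 5, 5, 5, 5, 5, 5, 5, 5, 5, 5, 5, 5, 5, 5]
t=26: [27, 27, 27, 27, 27, 27, 27, 27, 27, 27, 27, 27, 27, 27, 27, 27, 27, 27]
t=27: [0, 0, 0, 0, 0, 0, 0, 0, 0, 0, 0, 0, 0, 0, 0, 0, 0, 0]
t=28: [20, 20, 20, 20, 20, 20, 20, 20, 20, 20, 20, 20, 20, 20, 20, 20, 20, 20]
t=29: [50, 50, 50, 50, 50, 50, 50, 50, 50, 50, 50, 50, 50, 50, 50, 50, 50, 50]
t=30: [14, 14, 14, 14, 14, 14, 14, 14, 14, 14, 14, 14, 14, 14, 14, 14, 14, 14]
t=31: [41, 41, 41, 41, 41, 41, 41, 41, 41, 41, 41, 41, 41, 41, 41, 41, 41, 41]
t=32: [10, 10, 10, 10, 10, 10, 10, 10, 10, 10, 10, 10, 10, 10, 10, 10, 10, 10]

Answer: x_2(4360) = 27
Key observation: The state at step 21, [10, 10, 10, 10, 10, 10, 10, 10, 10, 10, 10, 10, 10, 10, 10, 10, 10, 10], reappears at step 32: the system is in a cycle of period 11 from step 21 on.  Therefore the state at step 4360 equals the state at step 21 + ((4360 - 21) mod 11) = 26, which is [27, 27, 27, 27, 27, 27, 27, 27, 27, 27, 27, 27, 27, 27, 27, 27, 27, 27].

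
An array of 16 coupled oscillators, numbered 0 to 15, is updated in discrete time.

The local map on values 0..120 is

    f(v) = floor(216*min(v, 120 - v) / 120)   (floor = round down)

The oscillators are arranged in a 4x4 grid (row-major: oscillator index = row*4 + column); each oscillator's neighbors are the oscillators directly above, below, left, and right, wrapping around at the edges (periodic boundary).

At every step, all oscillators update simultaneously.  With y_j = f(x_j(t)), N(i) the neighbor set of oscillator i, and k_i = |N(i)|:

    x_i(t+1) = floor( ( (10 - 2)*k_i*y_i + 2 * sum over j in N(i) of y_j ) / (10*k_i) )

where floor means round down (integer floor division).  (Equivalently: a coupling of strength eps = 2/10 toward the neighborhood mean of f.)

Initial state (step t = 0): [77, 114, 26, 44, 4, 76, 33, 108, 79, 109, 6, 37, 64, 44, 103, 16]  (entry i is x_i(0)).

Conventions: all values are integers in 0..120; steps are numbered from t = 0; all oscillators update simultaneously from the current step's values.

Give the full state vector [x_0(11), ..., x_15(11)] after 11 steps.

Answer: [58, 90, 66, 55, 48, 66, 72, 90, 43, 90, 58, 55, 70, 71, 100, 93]

Derivation:
t=0: [77, 114, 26, 44, 4, 76, 33, 108, 79, 109, 6, 37, 64, 44, 103, 16]
t=1: [71, 22, 45, 71, 18, 67, 55, 27, 68, 27, 16, 59, 92, 71, 32, 36]
t=2: [80, 48, 78, 84, 41, 86, 91, 54, 86, 53, 37, 96, 56, 80, 58, 66]
t=3: [73, 82, 75, 68, 72, 64, 56, 89, 64, 89, 67, 50, 95, 76, 98, 93]
t=4: [81, 71, 79, 87, 85, 95, 96, 62, 93, 62, 90, 86, 51, 73, 46, 51]
t=5: [71, 84, 72, 64, 63, 50, 48, 94, 54, 94, 57, 63, 87, 85, 80, 87]
t=6: [86, 67, 84, 93, 97, 86, 85, 56, 93, 54, 96, 96, 62, 62, 73, 63]
t=7: [63, 90, 65, 54, 46, 63, 63, 89, 52, 90, 48, 49, 98, 102, 82, 95]
t=8: [95, 59, 95, 92, 83, 96, 98, 62, 87, 58, 84, 84, 44, 36, 67, 50]
t=9: [51, 94, 50, 54, 65, 50, 44, 94, 62, 94, 66, 67, 76, 70, 89, 86]
t=10: [88, 54, 85, 92, 95, 85, 79, 55, 99, 55, 91, 91, 80, 83, 60, 65]
t=11: [58, 90, 66, 55, 48, 66, 72, 90, 43, 90, 58, 55, 70, 71, 100, 93]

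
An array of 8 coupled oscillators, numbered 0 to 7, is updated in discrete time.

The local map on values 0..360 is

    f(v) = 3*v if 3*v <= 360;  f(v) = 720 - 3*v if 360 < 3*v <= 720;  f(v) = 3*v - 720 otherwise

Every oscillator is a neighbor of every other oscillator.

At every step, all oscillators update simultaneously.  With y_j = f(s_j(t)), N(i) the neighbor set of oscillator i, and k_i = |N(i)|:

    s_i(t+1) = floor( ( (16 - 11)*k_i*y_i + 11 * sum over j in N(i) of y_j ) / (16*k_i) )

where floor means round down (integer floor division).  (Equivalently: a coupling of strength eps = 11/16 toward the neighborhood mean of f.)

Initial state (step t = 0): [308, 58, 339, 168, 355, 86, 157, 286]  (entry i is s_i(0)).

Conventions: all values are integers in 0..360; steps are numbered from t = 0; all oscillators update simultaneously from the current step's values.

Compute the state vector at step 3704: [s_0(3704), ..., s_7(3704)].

Answer: [252, 253, 252, 252, 253, 252, 252, 253]
Key observation: The state at step 28, [252, 253, 252, 252, 253, 252, 252, 253], reappears at step 32: the system is in a cycle of period 4 from step 28 on.  Therefore the state at step 3704 equals the state at step 28 + ((3704 - 28) mod 4) = 28, which is [252, 253, 252, 252, 253, 252, 252, 253].

Derivation:
t=0: [308, 58, 339, 168, 355, 86, 157, 286]
t=1: [228, 222, 248, 231, 258, 240, 238, 214]
t=2: [35, 38, 32, 33, 38, 27, 28, 44]
t=3: [103, 105, 101, 102, 105, 98, 99, 109]
t=4: [308, 309, 307, 307, 309, 305, 305, 312]
t=5: [203, 204, 202, 202, 204, 201, 201, 205]
t=6: [111, 110, 112, 112, 110, 112, 112, 110]
t=7: [333, 332, 333, 333, 332, 333, 333, 332]
t=8: [278, 277, 278, 278, 277, 278, 278, 277]
t=9: [113, 112, 113, 113, 112, 113, 113, 112]
t=10: [338, 337, 338, 338, 337, 338, 338, 337]
t=11: [293, 292, 293, 293, 292, 293, 293, 292]
t=12: [158, 157, 158, 158, 157, 158, 158, 157]
t=13: [246, 247, 246, 246, 247, 246, 246, 247]
t=14: [18, 19, 18, 18, 19, 18, 18, 19]
t=15: [54, 55, 54, 54, 55, 54, 54, 55]
t=16: [162, 163, 162, 162, 163, 162, 162, 163]
t=17: [233, 232, 233, 233, 232, 233, 233, 232]
t=18: [21, 22, 21, 21, 22, 21, 21, 22]
t=19: [63, 64, 63, 63, 64, 63, 63, 64]
t=20: [189, 190, 189, 189, 190, 189, 189, 190]
t=21: [152, 151, 152, 152, 151, 152, 152, 151]
t=22: [264, 265, 264, 264, 265, 264, 264, 265]
t=23: [72, 73, 72, 72, 73, 72, 72, 73]
t=24: [216, 217, 216, 216, 217, 216, 216, 217]
t=25: [71, 70, 71, 71, 70, 71, 71, 70]
t=26: [212, 211, 212, 212, 211, 212, 212, 211]
t=27: [84, 85, 84, 84, 85, 84, 84, 85]
t=28: [252, 253, 252, 252, 253, 252, 252, 253]
t=29: [36, 37, 36, 36, 37, 36, 36, 37]
t=30: [108, 109, 108, 108, 109, 108, 108, 109]
t=31: [324, 325, 324, 324, 325, 324, 324, 325]
t=32: [252, 253, 252, 252, 253, 252, 252, 253]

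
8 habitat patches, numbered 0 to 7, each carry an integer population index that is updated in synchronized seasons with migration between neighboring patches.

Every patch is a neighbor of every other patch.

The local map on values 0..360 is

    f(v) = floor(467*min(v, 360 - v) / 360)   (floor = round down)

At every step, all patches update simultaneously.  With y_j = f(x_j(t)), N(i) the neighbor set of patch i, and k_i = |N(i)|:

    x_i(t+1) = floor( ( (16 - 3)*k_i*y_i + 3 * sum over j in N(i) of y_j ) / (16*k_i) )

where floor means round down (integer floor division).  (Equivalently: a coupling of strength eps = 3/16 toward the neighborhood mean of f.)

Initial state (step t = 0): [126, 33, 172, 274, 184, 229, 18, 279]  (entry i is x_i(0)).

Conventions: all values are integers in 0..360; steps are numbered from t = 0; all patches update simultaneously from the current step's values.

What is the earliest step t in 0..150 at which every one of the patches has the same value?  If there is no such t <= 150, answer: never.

Simulating step by step:
t=0: [126, 33, 172, 274, 184, 229, 18, 279]  (not all equal)
t=1: [156, 61, 203, 115, 207, 161, 46, 111]  (not all equal)
t=2: [191, 95, 192, 150, 188, 196, 79, 145]  (not all equal)
t=3: [211, 136, 210, 192, 214, 206, 119, 187]  (not all equal)
t=4: [193, 179, 193, 211, 189, 197, 162, 217]  (not all equal)
t=5: [214, 227, 214, 196, 218, 210, 210, 190]  (not all equal)
t=6: [190, 176, 190, 208, 186, 194, 194, 214]  (not all equal)
t=7: [218, 224, 218, 200, 222, 214, 214, 194]  (not all equal)
t=8: [185, 179, 185, 203, 181, 189, 189, 209]  (not all equal)
t=9: [225, 229, 225, 206, 229, 220, 220, 200]  (not all equal)
t=10: [176, 171, 176, 195, 171, 181, 181, 201]  (not all equal)
t=11: [226, 221, 226, 215, 221, 230, 230, 209]  (not all equal)
t=12: [174, 179, 174, 185, 179, 170, 170, 191]  (not all equal)
t=13: [225, 230, 225, 226, 230, 221, 221, 220]  (not all equal)
t=14: [175, 169, 175, 173, 169, 178, 178, 179]  (not all equal)
t=15: [226, 220, 226, 224, 220, 229, 229, 230]  (not all equal)
t=16: [173, 179, 173, 175, 179, 170, 170, 169]  (not all equal)
t=17: [224, 230, 224, 226, 230, 221, 221, 220]  (not all equal)
t=18: [175, 169, 175, 173, 169, 178, 178, 179]  (not all equal)

Answer: never
Key observation: The state at step 14 reappears at step 18 — the system is in a cycle of period 4 from step 14 on.  No step 0..18 is synchronized, and the cycle repeats forever, so no step up to 150 (or ever) has all patches equal.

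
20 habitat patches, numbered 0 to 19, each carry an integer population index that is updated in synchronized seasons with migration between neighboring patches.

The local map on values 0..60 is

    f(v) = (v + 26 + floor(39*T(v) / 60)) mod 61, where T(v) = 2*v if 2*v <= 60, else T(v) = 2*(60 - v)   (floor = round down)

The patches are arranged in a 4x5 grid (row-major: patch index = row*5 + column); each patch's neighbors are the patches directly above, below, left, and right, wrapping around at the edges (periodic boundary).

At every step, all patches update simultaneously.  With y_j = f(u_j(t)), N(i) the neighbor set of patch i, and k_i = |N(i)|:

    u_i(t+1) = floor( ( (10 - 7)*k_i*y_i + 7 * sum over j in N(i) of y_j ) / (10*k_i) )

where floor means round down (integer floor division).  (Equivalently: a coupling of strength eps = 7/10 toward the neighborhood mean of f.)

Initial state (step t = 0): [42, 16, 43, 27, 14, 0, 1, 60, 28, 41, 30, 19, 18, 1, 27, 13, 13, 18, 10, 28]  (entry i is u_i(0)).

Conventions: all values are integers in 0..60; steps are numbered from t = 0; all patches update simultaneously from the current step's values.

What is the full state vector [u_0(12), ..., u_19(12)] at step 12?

Simulating step by step:
t=0: [42, 16, 43, 27, 14, 0, 1, 60, 28, 41, 30, 19, 18, 1, 27, 13, 13, 18, 10, 28]
t=1: [33, 25, 19, 37, 37, 29, 18, 23, 27, 33, 30, 23, 13, 27, 29, 42, 28, 26, 30, 41]
t=2: [29, 19, 18, 26, 31, 27, 17, 21, 27, 30, 29, 26, 31, 33, 31, 31, 24, 29, 29, 31]
t=3: [26, 13, 15, 24, 31, 25, 13, 16, 26, 31, 29, 22, 27, 31, 32, 30, 22, 25, 30, 32]
t=4: [32, 43, 35, 32, 29, 31, 32, 29, 22, 29, 27, 26, 20, 30, 32, 28, 26, 30, 29, 33]
t=5: [31, 30, 32, 28, 32, 31, 30, 25, 27, 28, 28, 23, 24, 25, 31, 29, 27, 27, 32, 31]
t=6: [32, 32, 29, 30, 31, 31, 28, 26, 25, 30, 28, 24, 21, 26, 29, 30, 27, 27, 29, 32]
t=7: [33, 30, 29, 30, 33, 31, 27, 23, 26, 31, 29, 23, 20, 24, 30, 31, 28, 25, 29, 32]
t=8: [33, 31, 28, 31, 33, 31, 25, 21, 25, 31, 29, 22, 16, 23, 30, 31, 27, 24, 28, 32]
t=9: [33, 29, 26, 29, 33, 30, 23, 16, 23, 31, 29, 18, 11, 20, 30, 31, 25, 21, 26, 32]
t=10: [32, 26, 20, 26, 32, 30, 17, 19, 18, 30, 28, 22, 20, 25, 29, 30, 21, 25, 22, 31]
t=11: [31, 17, 16, 18, 31, 27, 15, 8, 17, 28, 28, 14, 15, 17, 29, 29, 20, 15, 22, 29]
t=12: [26, 19, 20, 11, 27, 34, 41, 35, 15, 25, 34, 45, 47, 20, 25, 27, 30, 33, 22, 28]

Answer: [26, 19, 20, 11, 27, 34, 41, 35, 15, 25, 34, 45, 47, 20, 25, 27, 30, 33, 22, 28]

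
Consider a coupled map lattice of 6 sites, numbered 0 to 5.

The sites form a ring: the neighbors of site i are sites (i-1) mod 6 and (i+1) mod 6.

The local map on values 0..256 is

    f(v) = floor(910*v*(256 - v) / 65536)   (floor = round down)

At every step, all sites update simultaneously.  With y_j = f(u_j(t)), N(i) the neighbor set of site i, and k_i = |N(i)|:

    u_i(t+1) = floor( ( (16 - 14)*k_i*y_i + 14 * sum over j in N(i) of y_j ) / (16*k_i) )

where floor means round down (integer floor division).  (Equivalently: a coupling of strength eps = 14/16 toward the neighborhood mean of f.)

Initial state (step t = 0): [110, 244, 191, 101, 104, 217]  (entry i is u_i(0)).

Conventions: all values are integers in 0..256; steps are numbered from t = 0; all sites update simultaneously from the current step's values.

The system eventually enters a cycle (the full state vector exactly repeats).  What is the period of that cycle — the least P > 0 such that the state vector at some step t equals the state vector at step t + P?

Simulating step by step:
t=0: [110, 244, 191, 101, 104, 217]
t=1: [96, 177, 133, 198, 173, 208]
t=2: [171, 216, 182, 206, 154, 197]
t=3: [147, 184, 138, 195, 160, 203]
t=4: [173, 218, 180, 212, 164, 208]
t=5: [135, 184, 130, 190, 142, 195]
t=6: [180, 221, 184, 219, 176, 217]
t=7: [121, 176, 118, 179, 124, 182]
t=8: [195, 222, 197, 222, 193, 221]
t=9: [112, 155, 111, 156, 113, 159]
t=10: [216, 222, 217, 222, 216, 222]
t=11: [105, 116, 105, 116, 105, 117]
t=12: [224, 220, 224, 220, 224, 220]
t=13: [107, 100, 107, 100, 107, 100]
t=14: [216, 220, 216, 220, 216, 220]
t=15: [110, 117, 110, 117, 110, 117]
t=16: [224, 223, 224, 223, 224, 223]
t=17: [101, 99, 101, 99, 101, 99]
t=18: [215, 216, 215, 216, 215, 216]
t=19: [119, 121, 119, 121, 119, 121]
t=20: [226, 226, 226, 226, 226, 226]
t=21: [94, 94, 94, 94, 94, 94]
t=22: [211, 211, 211, 211, 211, 211]
t=23: [131, 131, 131, 131, 131, 131]
t=24: [227, 227, 227, 227, 227, 227]
t=25: [91, 91, 91, 91, 91, 91]
t=26: [208, 208, 208, 208, 208, 208]
t=27: [138, 138, 138, 138, 138, 138]
t=28: [226, 226, 226, 226, 226, 226]

Answer: 8
Key observation: The state at step 20, [226, 226, 226, 226, 226, 226], reappears at step 28 — and no state repeats earlier — so the cycle the system enters has period 8.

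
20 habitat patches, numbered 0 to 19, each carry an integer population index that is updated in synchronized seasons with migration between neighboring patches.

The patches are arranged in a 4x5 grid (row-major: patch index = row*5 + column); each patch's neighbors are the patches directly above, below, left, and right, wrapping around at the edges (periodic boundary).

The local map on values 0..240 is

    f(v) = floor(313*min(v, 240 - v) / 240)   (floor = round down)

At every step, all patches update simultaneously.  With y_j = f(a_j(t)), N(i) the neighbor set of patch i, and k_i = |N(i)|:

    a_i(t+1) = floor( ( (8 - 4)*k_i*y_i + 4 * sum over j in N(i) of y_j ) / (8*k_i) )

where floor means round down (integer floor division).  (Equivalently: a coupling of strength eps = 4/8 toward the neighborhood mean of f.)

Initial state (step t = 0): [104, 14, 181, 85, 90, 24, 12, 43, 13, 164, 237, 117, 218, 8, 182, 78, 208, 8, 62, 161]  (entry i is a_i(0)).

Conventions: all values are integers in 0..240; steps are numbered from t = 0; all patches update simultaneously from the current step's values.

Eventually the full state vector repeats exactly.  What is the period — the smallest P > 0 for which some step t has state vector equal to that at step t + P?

Answer: 6
Key observation: The state at step 19, [148, 148, 148, 148, 148, 148, 148, 148, 148, 148, 148, 148, 148, 148, 148, 148, 148, 148, 148, 148], reappears at step 25 — and no state repeats earlier — so the cycle the system enters has period 6.

Derivation:
t=0: [104, 14, 181, 85, 90, 24, 12, 43, 13, 164, 237, 117, 218, 8, 182, 78, 208, 8, 62, 161]
t=1: [100, 42, 62, 91, 114, 47, 39, 44, 42, 79, 46, 86, 42, 29, 64, 85, 55, 33, 69, 98]
t=2: [111, 68, 74, 105, 133, 73, 60, 58, 66, 94, 75, 85, 58, 53, 82, 103, 75, 58, 85, 117]
t=3: [129, 95, 94, 121, 138, 102, 85, 79, 93, 114, 104, 98, 78, 81, 108, 128, 99, 84, 109, 137]
t=4: [138, 124, 122, 142, 139, 133, 115, 108, 124, 139, 135, 122, 106, 115, 135, 140, 127, 116, 133, 137]
t=5: [135, 148, 147, 135, 131, 138, 147, 143, 143, 135, 137, 147, 143, 145, 136, 133, 146, 147, 139, 134]
t=6: [134, 122, 123, 133, 139, 132, 122, 124, 128, 135, 133, 123, 124, 126, 133, 135, 123, 123, 130, 137]
t=7: [139, 150, 150, 141, 133, 140, 151, 150, 144, 137, 140, 150, 150, 146, 139, 138, 150, 150, 143, 135]
t=8: [130, 118, 118, 127, 135, 128, 118, 117, 125, 132, 128, 118, 117, 123, 130, 130, 119, 118, 126, 134]
t=9: [143, 152, 152, 146, 139, 145, 152, 151, 148, 141, 146, 152, 152, 150, 143, 144, 152, 152, 147, 140]
t=10: [124, 115, 115, 121, 128, 122, 115, 115, 120, 126, 122, 115, 114, 118, 125, 124, 115, 114, 120, 127]
t=11: [150, 149, 149, 153, 148, 151, 149, 149, 153, 149, 151, 149, 148, 152, 149, 150, 149, 149, 153, 148]
t=12: [117, 117, 117, 114, 117, 116, 117, 117, 114, 117, 116, 117, 118, 114, 117, 117, 117, 117, 114, 117]
t=13: [151, 152, 151, 149, 151, 151, 151, 151, 149, 151, 151, 152, 152, 149, 151, 151, 152, 151, 149, 151]
t=14: [115, 114, 116, 117, 116, 116, 115, 116, 117, 116, 115, 114, 115, 117, 116, 115, 114, 115, 117, 116]
t=15: [149, 148, 150, 151, 150, 150, 149, 150, 151, 151, 149, 148, 149, 151, 150, 149, 148, 149, 151, 150]
t=16: [117, 118, 117, 116, 116, 117, 118, 117, 116, 116, 117, 118, 117, 116, 116, 118, 118, 117, 116, 117]
t=17: [152, 152, 152, 151, 151, 152, 152, 152, 151, 151, 152, 152, 152, 151, 151, 152, 152, 152, 151, 151]
t=18: [114, 114, 114, 115, 115, 114, 114, 114, 115, 115, 114, 114, 114, 115, 115, 114, 114, 114, 115, 115]
t=19: [148, 148, 148, 148, 148, 148, 148, 148, 148, 148, 148, 148, 148, 148, 148, 148, 148, 148, 148, 148]
t=20: [119, 119, 119, 119, 119, 119, 119, 119, 119, 119, 119, 119, 119, 119, 119, 119, 119, 119, 119, 119]
t=21: [155, 155, 155, 155, 155, 155, 155, 155, 155, 155, 155, 155, 155, 155, 155, 155, 155, 155, 155, 155]
t=22: [110, 110, 110, 110, 110, 110, 110, 110, 110, 110, 110, 110, 110, 110, 110, 110, 110, 110, 110, 110]
t=23: [143, 143, 143, 143, 143, 143, 143, 143, 143, 143, 143, 143, 143, 143, 143, 143, 143, 143, 143, 143]
t=24: [126, 126, 126, 126, 126, 126, 126, 126, 126, 126, 126, 126, 126, 126, 126, 126, 126, 126, 126, 126]
t=25: [148, 148, 148, 148, 148, 148, 148, 148, 148, 148, 148, 148, 148, 148, 148, 148, 148, 148, 148, 148]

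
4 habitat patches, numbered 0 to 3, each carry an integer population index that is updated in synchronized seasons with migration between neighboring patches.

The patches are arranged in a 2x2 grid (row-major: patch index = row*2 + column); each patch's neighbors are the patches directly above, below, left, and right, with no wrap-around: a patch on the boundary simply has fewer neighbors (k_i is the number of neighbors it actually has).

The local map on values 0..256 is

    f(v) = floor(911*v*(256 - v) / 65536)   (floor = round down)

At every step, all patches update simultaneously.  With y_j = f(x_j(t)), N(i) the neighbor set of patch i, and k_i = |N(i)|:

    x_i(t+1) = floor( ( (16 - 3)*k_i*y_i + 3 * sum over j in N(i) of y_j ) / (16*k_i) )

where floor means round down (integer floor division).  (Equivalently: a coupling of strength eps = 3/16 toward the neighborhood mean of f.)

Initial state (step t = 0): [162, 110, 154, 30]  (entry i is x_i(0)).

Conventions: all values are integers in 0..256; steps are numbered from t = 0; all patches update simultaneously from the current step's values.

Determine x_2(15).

Simulating step by step:
t=0: [162, 110, 154, 30]
t=1: [212, 209, 205, 117]
t=2: [131, 143, 151, 209]
t=3: [226, 216, 212, 152]
t=4: [99, 126, 134, 201]
t=5: [218, 219, 219, 166]
t=6: [114, 121, 121, 189]
t=7: [225, 222, 222, 185]
t=8: [97, 110, 110, 167]
t=9: [215, 220, 220, 209]
t=10: [119, 113, 113, 131]
t=11: [225, 224, 224, 226]
t=12: [96, 98, 98, 94]
t=13: [213, 214, 214, 211]
t=14: [126, 124, 124, 129]
t=15: [227, 227, 227, 227]

Answer: x_2(15) = 227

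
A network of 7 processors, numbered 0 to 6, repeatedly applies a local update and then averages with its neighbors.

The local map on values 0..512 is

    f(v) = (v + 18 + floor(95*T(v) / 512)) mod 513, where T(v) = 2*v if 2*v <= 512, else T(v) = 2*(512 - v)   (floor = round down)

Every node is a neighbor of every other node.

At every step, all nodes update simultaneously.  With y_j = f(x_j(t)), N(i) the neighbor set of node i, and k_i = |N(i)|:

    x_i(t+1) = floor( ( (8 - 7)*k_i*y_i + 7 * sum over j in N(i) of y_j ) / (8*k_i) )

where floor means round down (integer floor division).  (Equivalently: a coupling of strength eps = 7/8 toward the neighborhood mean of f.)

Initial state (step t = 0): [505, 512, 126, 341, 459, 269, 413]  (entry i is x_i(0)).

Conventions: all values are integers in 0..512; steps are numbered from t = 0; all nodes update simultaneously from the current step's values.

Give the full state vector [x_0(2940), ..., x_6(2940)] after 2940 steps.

Simulating step by step:
t=0: [505, 512, 126, 341, 459, 269, 413]
t=1: [288, 288, 284, 280, 278, 281, 279]
t=2: [385, 385, 385, 385, 385, 385, 385]
t=3: [450, 450, 450, 450, 450, 450, 450]
t=4: [491, 491, 491, 491, 491, 491, 491]
t=5: [3, 3, 3, 3, 3, 3, 3]
t=6: [22, 22, 22, 22, 22, 22, 22]
t=7: [48, 48, 48, 48, 48, 48, 48]
t=8: [83, 83, 83, 83, 83, 83, 83]
t=9: [131, 131, 131, 131, 131, 131, 131]
t=10: [197, 197, 197, 197, 197, 197, 197]
t=11: [288, 288, 288, 288, 288, 288, 288]
t=12: [389, 389, 389, 389, 389, 389, 389]
t=13: [452, 452, 452, 452, 452, 452, 452]
t=14: [492, 492, 492, 492, 492, 492, 492]
t=15: [4, 4, 4, 4, 4, 4, 4]
t=16: [23, 23, 23, 23, 23, 23, 23]
t=17: [49, 49, 49, 49, 49, 49, 49]
t=18: [85, 85, 85, 85, 85, 85, 85]
t=19: [134, 134, 134, 134, 134, 134, 134]
t=20: [201, 201, 201, 201, 201, 201, 201]
t=21: [293, 293, 293, 293, 293, 293, 293]
t=22: [392, 392, 392, 392, 392, 392, 392]
t=23: [454, 454, 454, 454, 454, 454, 454]
t=24: [493, 493, 493, 493, 493, 493, 493]
t=25: [5, 5, 5, 5, 5, 5, 5]
t=26: [24, 24, 24, 24, 24, 24, 24]
t=27: [50, 50, 50, 50, 50, 50, 50]
t=28: [86, 86, 86, 86, 86, 86, 86]
t=29: [135, 135, 135, 135, 135, 135, 135]
t=30: [203, 203, 203, 203, 203, 203, 203]
t=31: [296, 296, 296, 296, 296, 296, 296]
t=32: [394, 394, 394, 394, 394, 394, 394]
t=33: [455, 455, 455, 455, 455, 455, 455]
t=34: [494, 494, 494, 494, 494, 494, 494]
t=35: [5, 5, 5, 5, 5, 5, 5]

Answer: [203, 203, 203, 203, 203, 203, 203]
Key observation: The state at step 25, [5, 5, 5, 5, 5, 5, 5], reappears at step 35: the system is in a cycle of period 10 from step 25 on.  Therefore the state at step 2940 equals the state at step 25 + ((2940 - 25) mod 10) = 30, which is [203, 203, 203, 203, 203, 203, 203].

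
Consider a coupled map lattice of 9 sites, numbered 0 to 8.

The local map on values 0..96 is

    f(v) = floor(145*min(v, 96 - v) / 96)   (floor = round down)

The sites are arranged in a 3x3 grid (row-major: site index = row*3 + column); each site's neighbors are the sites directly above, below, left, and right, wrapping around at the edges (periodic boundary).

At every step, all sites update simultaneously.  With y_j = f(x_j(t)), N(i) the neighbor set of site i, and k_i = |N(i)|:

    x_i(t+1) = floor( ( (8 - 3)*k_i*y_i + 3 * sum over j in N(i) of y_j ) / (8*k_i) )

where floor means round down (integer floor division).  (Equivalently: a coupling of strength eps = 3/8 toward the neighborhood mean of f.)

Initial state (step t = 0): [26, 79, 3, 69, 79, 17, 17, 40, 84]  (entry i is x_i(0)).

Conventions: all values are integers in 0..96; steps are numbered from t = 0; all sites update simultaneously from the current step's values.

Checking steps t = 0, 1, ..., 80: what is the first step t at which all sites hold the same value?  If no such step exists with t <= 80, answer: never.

Answer: 30
Key observation: Synchronization is absorbing here: once all sites are equal they stay equal, and step 30 is the first all-equal step.

Derivation:
t=0: [26, 79, 3, 69, 79, 17, 17, 40, 84]  (not all equal)
t=1: [33, 27, 12, 35, 29, 23, 30, 46, 21]  (not all equal)
t=2: [45, 41, 25, 48, 45, 34, 46, 58, 34]  (not all equal)
t=3: [64, 59, 44, 68, 64, 53, 66, 58, 51]  (not all equal)
t=4: [49, 54, 63, 45, 50, 60, 48, 55, 63]  (not all equal)
t=5: [67, 62, 52, 66, 66, 55, 68, 61, 52]  (not all equal)
t=6: [46, 51, 61, 46, 47, 58, 45, 51, 61]  (not all equal)
t=7: [67, 66, 55, 67, 68, 58, 65, 65, 55]  (not all equal)
t=8: [45, 46, 57, 44, 44, 55, 46, 46, 57]  (not all equal)
t=9: [66, 67, 60, 65, 66, 61, 67, 67, 60]  (not all equal)
t=10: [45, 44, 51, 46, 45, 51, 44, 44, 51]  (not all equal)
t=11: [67, 66, 66, 68, 67, 67, 66, 66, 66]  (not all equal)
t=12: [43, 44, 44, 42, 43, 43, 44, 44, 44]  (not all equal)
t=13: [64, 65, 65, 63, 64, 64, 65, 65, 65]  (not all equal)
t=14: [47, 46, 46, 48, 47, 47, 46, 46, 46]  (not all equal)
t=15: [69, 69, 69, 71, 70, 70, 69, 69, 69]  (not all equal)
t=16: [39, 39, 39, 37, 39, 39, 39, 39, 39]  (not all equal)
t=17: [57, 58, 58, 56, 57, 57, 57, 58, 58]  (not all equal)
t=18: [58, 57, 57, 59, 58, 58, 58, 57, 57]  (not all equal)
t=19: [57, 57, 57, 55, 57, 57, 57, 57, 57]  (not all equal)
t=20: [58, 58, 58, 59, 58, 58, 58, 58, 58]  (not all equal)
t=21: [56, 57, 57, 55, 56, 56, 56, 57, 57]  (not all equal)
t=22: [59, 58, 58, 60, 59, 59, 59, 58, 58]  (not all equal)
t=23: [55, 56, 56, 54, 55, 55, 55, 56, 56]  (not all equal)
t=24: [61, 60, 60, 62, 61, 61, 61, 60, 60]  (not all equal)
t=25: [52, 53, 53, 51, 52, 52, 52, 53, 53]  (not all equal)
t=26: [65, 64, 64, 66, 65, 65, 65, 64, 64]  (not all equal)
t=27: [46, 47, 47, 45, 46, 46, 46, 47, 47]  (not all equal)
t=28: [69, 69, 69, 67, 69, 69, 69, 69, 69]  (not all equal)
t=29: [40, 40, 40, 41, 40, 40, 40, 40, 40]  (not all equal)
t=30: [60, 60, 60, 60, 60, 60, 60, 60, 60]  (all equal)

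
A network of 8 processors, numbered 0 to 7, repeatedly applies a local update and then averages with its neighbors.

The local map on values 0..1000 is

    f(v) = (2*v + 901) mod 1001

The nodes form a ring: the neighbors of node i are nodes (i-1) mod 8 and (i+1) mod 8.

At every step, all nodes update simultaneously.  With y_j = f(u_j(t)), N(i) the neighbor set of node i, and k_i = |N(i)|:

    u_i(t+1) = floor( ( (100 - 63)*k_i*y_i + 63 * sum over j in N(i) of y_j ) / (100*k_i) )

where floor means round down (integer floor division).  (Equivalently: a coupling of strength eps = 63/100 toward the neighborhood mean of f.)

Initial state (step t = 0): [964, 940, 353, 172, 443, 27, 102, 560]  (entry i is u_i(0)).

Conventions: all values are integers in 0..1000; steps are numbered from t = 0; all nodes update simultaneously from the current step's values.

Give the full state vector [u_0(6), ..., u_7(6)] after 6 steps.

Answer: [559, 679, 726, 747, 749, 650, 509, 463]

Derivation:
t=0: [964, 940, 353, 172, 443, 27, 102, 560]
t=1: [557, 739, 546, 528, 668, 633, 345, 300]
t=2: [281, 456, 786, 740, 440, 320, 427, 374]
t=3: [630, 594, 549, 534, 578, 683, 653, 622]
t=4: [131, 396, 701, 689, 408, 179, 204, 167]
t=5: [351, 401, 416, 422, 433, 418, 268, 234]
t=6: [559, 679, 726, 747, 749, 650, 509, 463]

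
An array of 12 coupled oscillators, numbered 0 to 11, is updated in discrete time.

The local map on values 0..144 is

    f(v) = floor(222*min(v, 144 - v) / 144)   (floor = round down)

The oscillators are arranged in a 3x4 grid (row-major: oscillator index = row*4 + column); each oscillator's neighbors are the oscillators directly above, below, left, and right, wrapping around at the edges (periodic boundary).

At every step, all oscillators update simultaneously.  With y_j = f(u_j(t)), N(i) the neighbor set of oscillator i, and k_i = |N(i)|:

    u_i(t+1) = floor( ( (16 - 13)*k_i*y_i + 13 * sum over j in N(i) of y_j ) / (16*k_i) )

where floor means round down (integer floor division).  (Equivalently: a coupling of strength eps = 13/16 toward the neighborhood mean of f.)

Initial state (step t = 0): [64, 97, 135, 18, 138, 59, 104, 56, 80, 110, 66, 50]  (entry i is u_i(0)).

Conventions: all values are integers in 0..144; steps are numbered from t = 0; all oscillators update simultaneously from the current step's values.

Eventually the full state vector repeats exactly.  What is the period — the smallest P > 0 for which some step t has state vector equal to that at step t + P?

Simulating step by step:
t=0: [64, 97, 135, 18, 138, 59, 104, 56, 80, 110, 66, 50]
t=1: [60, 64, 55, 60, 77, 56, 70, 51, 66, 83, 60, 77]
t=2: [97, 90, 94, 89, 91, 97, 89, 96, 98, 94, 96, 93]
t=3: [78, 76, 80, 76, 73, 79, 76, 80, 75, 75, 78, 75]
t=4: [104, 101, 102, 101, 102, 104, 100, 104, 105, 103, 103, 102]
t=5: [63, 62, 65, 63, 61, 64, 63, 64, 62, 62, 64, 62]
t=6: [95, 97, 97, 97, 96, 95, 98, 96, 95, 96, 96, 96]
t=7: [73, 73, 72, 73, 74, 72, 73, 72, 74, 74, 72, 73]
t=8: [108, 109, 109, 109, 109, 108, 110, 108, 107, 109, 109, 109]
t=9: [54, 53, 52, 53, 55, 53, 53, 53, 54, 54, 52, 54]
t=10: [82, 81, 80, 81, 82, 82, 80, 82, 83, 81, 81, 81]
t=11: [95, 96, 97, 96, 94, 96, 96, 96, 95, 95, 97, 95]
t=12: [75, 74, 73, 74, 74, 74, 73, 74, 75, 73, 73, 73]
t=13: [106, 107, 108, 107, 106, 107, 108, 107, 107, 107, 109, 107]
t=14: [57, 56, 55, 56, 57, 56, 55, 56, 57, 56, 55, 56]
t=15: [86, 85, 84, 85, 86, 85, 84, 85, 86, 85, 84, 85]
t=16: [89, 90, 91, 90, 89, 90, 91, 90, 89, 90, 91, 90]
t=17: [83, 82, 81, 82, 83, 82, 81, 82, 83, 82, 81, 82]
t=18: [94, 95, 96, 95, 94, 95, 96, 95, 94, 95, 96, 95]
t=19: [76, 75, 74, 75, 76, 75, 74, 75, 76, 75, 74, 75]
t=20: [104, 105, 106, 105, 104, 105, 106, 105, 104, 105, 106, 105]
t=21: [60, 59, 58, 59, 60, 59, 58, 59, 60, 59, 58, 59]
t=22: [91, 90, 89, 90, 91, 90, 89, 90, 91, 90, 89, 90]
t=23: [81, 82, 83, 82, 81, 82, 83, 82, 81, 82, 83, 82]
t=24: [96, 95, 94, 95, 96, 95, 94, 95, 96, 95, 94, 95]
t=25: [74, 75, 76, 75, 74, 75, 76, 75, 74, 75, 76, 75]
t=26: [106, 105, 104, 105, 106, 105, 104, 105, 106, 105, 104, 105]
t=27: [58, 59, 60, 59, 58, 59, 60, 59, 58, 59, 60, 59]
t=28: [89, 90, 91, 90, 89, 90, 91, 90, 89, 90, 91, 90]

Answer: 12
Key observation: The state at step 16, [89, 90, 91, 90, 89, 90, 91, 90, 89, 90, 91, 90], reappears at step 28 — and no state repeats earlier — so the cycle the system enters has period 12.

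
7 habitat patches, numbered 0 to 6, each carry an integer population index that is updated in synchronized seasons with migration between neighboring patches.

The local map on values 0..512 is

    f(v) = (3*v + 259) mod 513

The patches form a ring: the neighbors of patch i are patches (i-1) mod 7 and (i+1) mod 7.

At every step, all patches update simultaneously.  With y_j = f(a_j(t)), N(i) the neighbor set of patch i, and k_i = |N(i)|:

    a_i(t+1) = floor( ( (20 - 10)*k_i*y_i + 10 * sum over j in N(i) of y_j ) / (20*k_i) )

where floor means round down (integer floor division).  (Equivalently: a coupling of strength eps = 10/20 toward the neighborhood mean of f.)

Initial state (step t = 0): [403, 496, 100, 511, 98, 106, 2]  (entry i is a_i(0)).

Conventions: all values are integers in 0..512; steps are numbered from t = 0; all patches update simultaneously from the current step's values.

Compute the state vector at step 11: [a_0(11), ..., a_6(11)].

Answer: [358, 350, 379, 288, 174, 261, 375]

Derivation:
t=0: [403, 496, 100, 511, 98, 106, 2]
t=1: [339, 226, 138, 148, 99, 108, 259]
t=2: [233, 314, 233, 145, 86, 48, 85]
t=3: [266, 310, 311, 202, 148, 202, 212]
t=4: [151, 130, 211, 265, 271, 319, 286]
t=5: [156, 212, 230, 120, 77, 129, 142]
t=6: [245, 353, 340, 284, 304, 232, 172]
t=7: [379, 329, 220, 142, 204, 322, 361]
t=8: [319, 304, 301, 277, 271, 268, 300]
t=9: [164, 154, 120, 77, 48, 63, 123]
t=10: [199, 190, 227, 372, 436, 353, 229]
t=11: [358, 350, 379, 288, 174, 261, 375]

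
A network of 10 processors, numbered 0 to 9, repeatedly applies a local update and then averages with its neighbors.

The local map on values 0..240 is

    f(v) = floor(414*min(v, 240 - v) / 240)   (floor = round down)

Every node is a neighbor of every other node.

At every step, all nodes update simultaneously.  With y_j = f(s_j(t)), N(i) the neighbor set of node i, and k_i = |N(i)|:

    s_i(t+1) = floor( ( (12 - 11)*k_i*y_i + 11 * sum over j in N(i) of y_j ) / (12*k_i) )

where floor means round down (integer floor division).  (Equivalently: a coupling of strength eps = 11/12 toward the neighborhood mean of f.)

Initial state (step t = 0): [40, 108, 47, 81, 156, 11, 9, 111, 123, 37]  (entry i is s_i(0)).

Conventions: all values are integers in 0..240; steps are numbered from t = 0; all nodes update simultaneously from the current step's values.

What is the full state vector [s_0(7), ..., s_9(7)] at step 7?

Answer: [170, 170, 170, 170, 170, 170, 170, 170, 170, 170]

Derivation:
t=0: [40, 108, 47, 81, 156, 11, 9, 111, 123, 37]
t=1: [111, 109, 111, 110, 110, 112, 112, 109, 109, 111]
t=2: [190, 190, 190, 190, 190, 190, 190, 190, 190, 190]
t=3: [86, 86, 86, 86, 86, 86, 86, 86, 86, 86]
t=4: [148, 148, 148, 148, 148, 148, 148, 148, 148, 148]
t=5: [158, 158, 158, 158, 158, 158, 158, 158, 158, 158]
t=6: [141, 141, 141, 141, 141, 141, 141, 141, 141, 141]
t=7: [170, 170, 170, 170, 170, 170, 170, 170, 170, 170]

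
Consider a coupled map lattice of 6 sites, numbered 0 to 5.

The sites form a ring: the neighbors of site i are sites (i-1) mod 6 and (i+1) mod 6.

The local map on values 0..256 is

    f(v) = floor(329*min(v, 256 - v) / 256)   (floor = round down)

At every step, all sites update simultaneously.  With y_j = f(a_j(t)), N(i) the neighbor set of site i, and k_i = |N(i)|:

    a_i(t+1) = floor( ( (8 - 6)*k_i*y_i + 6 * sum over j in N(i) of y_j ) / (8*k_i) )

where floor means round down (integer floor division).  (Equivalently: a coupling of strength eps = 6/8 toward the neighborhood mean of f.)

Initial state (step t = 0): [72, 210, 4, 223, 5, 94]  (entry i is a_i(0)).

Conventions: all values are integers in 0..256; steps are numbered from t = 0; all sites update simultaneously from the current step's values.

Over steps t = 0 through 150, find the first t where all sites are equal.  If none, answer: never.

Simulating step by step:
t=0: [72, 210, 4, 223, 5, 94]  (not all equal)
t=1: [90, 51, 39, 14, 62, 66]  (not all equal)
t=2: [84, 78, 43, 52, 57, 93]  (not all equal)
t=3: [108, 85, 76, 64, 87, 97]  (not all equal)
t=4: [121, 115, 95, 98, 105, 124]  (not all equal)
t=5: [153, 140, 132, 127, 140, 148]  (not all equal)
t=6: [140, 146, 156, 156, 150, 139]  (not all equal)
t=7: [146, 139, 132, 131, 138, 144]  (not all equal)
t=8: [145, 150, 156, 156, 151, 145]  (not all equal)
t=9: [139, 135, 131, 130, 134, 139]  (not all equal)
t=10: [151, 155, 158, 158, 155, 152]  (not all equal)
t=11: [131, 129, 126, 126, 129, 131]  (not all equal)
t=12: [161, 161, 161, 161, 161, 161]  (all equal)

Answer: 12
Key observation: Synchronization is absorbing here: once all sites are equal they stay equal, and step 12 is the first all-equal step.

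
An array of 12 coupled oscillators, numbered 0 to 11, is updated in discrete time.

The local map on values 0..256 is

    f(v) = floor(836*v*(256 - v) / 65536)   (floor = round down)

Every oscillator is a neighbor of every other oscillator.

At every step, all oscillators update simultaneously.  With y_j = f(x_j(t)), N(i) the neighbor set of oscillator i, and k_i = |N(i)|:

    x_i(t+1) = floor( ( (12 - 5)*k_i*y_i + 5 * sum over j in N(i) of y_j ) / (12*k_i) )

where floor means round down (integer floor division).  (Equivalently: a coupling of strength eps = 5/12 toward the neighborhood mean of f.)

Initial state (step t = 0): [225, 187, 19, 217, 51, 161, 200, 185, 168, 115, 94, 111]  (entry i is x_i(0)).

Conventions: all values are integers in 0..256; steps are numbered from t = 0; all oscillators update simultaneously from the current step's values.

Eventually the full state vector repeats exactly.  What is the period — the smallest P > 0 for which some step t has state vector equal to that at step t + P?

Answer: 2
Key observation: The state at step 10, [208, 208, 208, 208, 208, 208, 208, 208, 208, 208, 208, 208], reappears at step 12 — and no state repeats earlier — so the cycle the system enters has period 2.

Derivation:
t=0: [225, 187, 19, 217, 51, 161, 200, 185, 168, 115, 94, 111]
t=1: [117, 159, 101, 128, 142, 176, 147, 161, 172, 182, 175, 181]
t=2: [200, 194, 195, 201, 199, 184, 198, 193, 187, 180, 185, 181]
t=3: [148, 154, 153, 148, 149, 162, 150, 155, 160, 166, 162, 165]
t=4: [200, 199, 199, 200, 200, 195, 200, 198, 196, 193, 195, 194]
t=5: [144, 145, 145, 144, 144, 149, 144, 146, 148, 151, 149, 150]
t=6: [204, 204, 204, 204, 204, 203, 204, 203, 203, 202, 203, 202]
t=7: [135, 135, 135, 135, 135, 136, 135, 136, 136, 137, 136, 137]
t=8: [207, 207, 207, 207, 207, 207, 207, 207, 207, 207, 207, 207]
t=9: [129, 129, 129, 129, 129, 129, 129, 129, 129, 129, 129, 129]
t=10: [208, 208, 208, 208, 208, 208, 208, 208, 208, 208, 208, 208]
t=11: [127, 127, 127, 127, 127, 127, 127, 127, 127, 127, 127, 127]
t=12: [208, 208, 208, 208, 208, 208, 208, 208, 208, 208, 208, 208]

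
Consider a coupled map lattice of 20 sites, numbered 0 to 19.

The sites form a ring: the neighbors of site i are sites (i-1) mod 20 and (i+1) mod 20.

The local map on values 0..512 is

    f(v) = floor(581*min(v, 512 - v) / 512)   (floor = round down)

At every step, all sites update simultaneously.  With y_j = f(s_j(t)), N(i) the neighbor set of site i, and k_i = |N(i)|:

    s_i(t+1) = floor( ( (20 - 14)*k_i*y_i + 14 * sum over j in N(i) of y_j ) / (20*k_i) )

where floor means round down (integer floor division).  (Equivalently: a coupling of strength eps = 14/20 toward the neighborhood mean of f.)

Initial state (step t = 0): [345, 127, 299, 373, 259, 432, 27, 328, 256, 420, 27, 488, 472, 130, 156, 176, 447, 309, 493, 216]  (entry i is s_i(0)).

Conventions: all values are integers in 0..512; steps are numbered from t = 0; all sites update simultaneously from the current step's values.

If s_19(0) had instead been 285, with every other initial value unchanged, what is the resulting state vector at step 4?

Answer: [258, 272, 276, 267, 249, 228, 222, 220, 209, 175, 135, 116, 129, 165, 196, 215, 214, 218, 223, 242]
Key observation: This trace re-runs the system from the modified initial state.

Derivation:
t=0: [345, 127, 299, 373, 259, 432, 27, 328, 256, 420, 27, 488, 472, 130, 156, 176, 447, 309, 493, 285]
t=1: [197, 193, 177, 231, 172, 137, 113, 174, 196, 143, 54, 34, 74, 121, 174, 147, 172, 101, 176, 150]
t=2: [203, 213, 228, 216, 204, 159, 161, 181, 192, 147, 88, 61, 86, 139, 165, 187, 156, 172, 159, 198]
t=3: [231, 243, 247, 244, 218, 198, 189, 201, 194, 160, 111, 89, 108, 146, 185, 191, 195, 183, 200, 210]
t=4: [258, 272, 276, 267, 249, 228, 222, 220, 209, 175, 135, 116, 129, 165, 196, 215, 214, 218, 223, 242]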